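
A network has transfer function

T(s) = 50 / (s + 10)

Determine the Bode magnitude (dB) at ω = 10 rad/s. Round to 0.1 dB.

At s = jω = j10:
pole (s+10): 10 + j10 → |·| = √(10²+10²) = √200 ≈ 14.142, ∠ = arctan(10/10) ≈ 45.00°
|T| = 50 / 14.142 ≈ 3.5356
Gain = 20 log₁₀(3.5356) ≈ 10.97 dB

11.0 dB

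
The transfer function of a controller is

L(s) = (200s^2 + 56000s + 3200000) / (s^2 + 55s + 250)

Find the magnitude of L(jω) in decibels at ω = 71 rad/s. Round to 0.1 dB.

57.3 dB

Substitute s = j71:
Numerator: 200(j71)^2 + 56000(j71) + 3200000 = 2191800 + j3976000
Denominator: (j71)^2 + 55(j71) + 250 = -4791 + j3905
|N| = √(2191800² + 3976000²) ≈ 4.5401e+06, ∠N ≈ 61.13°
|D| = √(4791² + 3905²) ≈ 6180.8, ∠D ≈ 140.82°
|L| = 4.5401e+06 / 6180.8 ≈ 734.55
Gain = 20 log₁₀(734.55) ≈ 57.32 dB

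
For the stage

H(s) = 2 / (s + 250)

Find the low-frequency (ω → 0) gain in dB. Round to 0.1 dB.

-41.9 dB

H(0) = 2 / 250 = 0.008
20 log₁₀(0.008) ≈ -41.94 dB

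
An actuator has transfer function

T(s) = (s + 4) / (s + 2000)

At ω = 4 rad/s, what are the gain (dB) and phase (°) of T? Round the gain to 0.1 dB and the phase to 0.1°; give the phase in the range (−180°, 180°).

-51.0 dB, 44.9°

At s = jω = j4:
zero (s+4): 4 + j4 → |·| = √(4²+4²) = √32 ≈ 5.6569, ∠ = arctan(4/4) ≈ 45.00°
pole (s+2000): 2000 + j4 → |·| = √(2000²+4²) = √4000016 ≈ 2000, ∠ = arctan(4/2000) ≈ 0.11°
|T| = 1 · 5.6569 / 2000 ≈ 0.0028285
Gain = 20 log₁₀(0.0028285) ≈ -50.97 dB
∠T = 45.00° − 0.11° = 44.89°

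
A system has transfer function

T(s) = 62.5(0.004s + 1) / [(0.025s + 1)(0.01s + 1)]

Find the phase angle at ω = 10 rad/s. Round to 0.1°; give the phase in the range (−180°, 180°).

-17.5°

At ω = 10 rad/s:
zero (1 + j10·0.004) = 1 + j0.04 → |·| ≈ 1.0008, ∠ ≈ 2.29°
pole (1 + j10·0.025) = 1 + j0.25 → |·| ≈ 1.0308, ∠ ≈ 14.04°
pole (1 + j10·0.01) = 1 + j0.1 → |·| ≈ 1.005, ∠ ≈ 5.71°
∠T = (2.29°) − (14.04° + 5.71°) = -17.46°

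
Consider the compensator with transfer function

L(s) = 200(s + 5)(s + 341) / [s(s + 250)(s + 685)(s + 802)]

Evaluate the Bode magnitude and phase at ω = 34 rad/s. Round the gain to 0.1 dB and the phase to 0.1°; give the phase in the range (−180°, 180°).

At s = jω = j34:
zero (s+5): 5 + j34 → |·| = √(5²+34²) = √1181 ≈ 34.366, ∠ = arctan(34/5) ≈ 81.63°
zero (s+341): 341 + j34 → |·| = √(341²+34²) = √117437 ≈ 342.69, ∠ = arctan(34/341) ≈ 5.69°
pole (s+250): 250 + j34 → |·| = √(250²+34²) = √63656 ≈ 252.3, ∠ = arctan(34/250) ≈ 7.74°
pole (s+685): 685 + j34 → |·| = √(685²+34²) = √470381 ≈ 685.84, ∠ = arctan(34/685) ≈ 2.84°
pole (s+802): 802 + j34 → |·| = √(802²+34²) = √644360 ≈ 802.72, ∠ = arctan(34/802) ≈ 2.43°
pole at origin: |s| = 34, ∠ = 90.00° (in denominator)
|L| = 200 · 11777 / 4.7226e+09 ≈ 0.00049875
Gain = 20 log₁₀(0.00049875) ≈ -66.04 dB
∠L = 87.32° − 103.01° = -15.69°

-66.0 dB, -15.7°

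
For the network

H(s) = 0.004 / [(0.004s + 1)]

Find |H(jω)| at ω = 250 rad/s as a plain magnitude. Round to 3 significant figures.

0.00283

At ω = 250 rad/s:
pole (1 + j250·0.004) = 1 + j1 → |·| ≈ 1.4142, ∠ ≈ 45.00°
|H| = 0.004 · 1 / (1.4142) ≈ 0.0028285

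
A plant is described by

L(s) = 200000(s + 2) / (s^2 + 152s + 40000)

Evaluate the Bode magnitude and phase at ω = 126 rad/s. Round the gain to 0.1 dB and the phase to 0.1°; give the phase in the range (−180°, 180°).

At s = jω = j126:
zero (s+2): 2 + j126 → |·| = √(2²+126²) = √15880 ≈ 126.02, ∠ = arctan(126/2) ≈ 89.09°
quadratic: (j126)² + 152·j126 + 40000 = 24124 + j19152 → |·| ≈ 30802, ∠ ≈ 38.45°
|L| = 200000 · 126.02 / 30802 ≈ 818.26
Gain = 20 log₁₀(818.26) ≈ 58.26 dB
∠L = 89.09° − 38.45° = 50.64°

58.3 dB, 50.6°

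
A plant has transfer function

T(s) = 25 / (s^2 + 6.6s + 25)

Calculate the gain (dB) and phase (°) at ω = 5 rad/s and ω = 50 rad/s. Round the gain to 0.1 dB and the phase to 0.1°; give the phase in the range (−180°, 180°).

At s = jω = j5:
quadratic: (j5)² + 6.6·j5 + 25 = 0 + j33 → |·| ≈ 33, ∠ ≈ 90.00°
|T| = 25 / 33 ≈ 0.75758
Gain = 20 log₁₀(0.75758) ≈ -2.41 dB
∠T = 0.00° − 90.00° = -90.00°

At s = jω = j50:
quadratic: (j50)² + 6.6·j50 + 25 = -2475 + j330 → |·| ≈ 2496.9, ∠ ≈ 172.41°
|T| = 25 / 2496.9 ≈ 0.010012
Gain = 20 log₁₀(0.010012) ≈ -39.99 dB
∠T = 0.00° − 172.41° = -172.41°

ω = 5: -2.4 dB, -90.0°; ω = 50: -40.0 dB, -172.4°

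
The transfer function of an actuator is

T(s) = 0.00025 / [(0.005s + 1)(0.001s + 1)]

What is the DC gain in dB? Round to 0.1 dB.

T(0) = 0.00025 · 1 / 1 = 0.00025
20 log₁₀(0.00025) ≈ -72.04 dB

-72.0 dB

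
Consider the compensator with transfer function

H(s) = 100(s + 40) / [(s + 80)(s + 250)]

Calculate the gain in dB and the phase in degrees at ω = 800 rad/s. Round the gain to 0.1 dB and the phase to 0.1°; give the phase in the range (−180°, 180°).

At s = jω = j800:
zero (s+40): 40 + j800 → |·| = √(40²+800²) = √641600 ≈ 801, ∠ = arctan(800/40) ≈ 87.14°
pole (s+80): 80 + j800 → |·| = √(80²+800²) = √646400 ≈ 803.99, ∠ = arctan(800/80) ≈ 84.29°
pole (s+250): 250 + j800 → |·| = √(250²+800²) = √702500 ≈ 838.15, ∠ = arctan(800/250) ≈ 72.65°
|H| = 100 · 801 / 6.7386e+05 ≈ 0.11887
Gain = 20 log₁₀(0.11887) ≈ -18.50 dB
∠H = 87.14° − 156.94° = -69.80°

-18.5 dB, -69.8°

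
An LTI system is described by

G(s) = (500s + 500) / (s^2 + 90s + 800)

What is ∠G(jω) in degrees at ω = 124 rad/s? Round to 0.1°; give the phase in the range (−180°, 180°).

-53.0°

Substitute s = j124:
Numerator: 500(j124) + 500 = 500 + j62000
Denominator: (j124)^2 + 90(j124) + 800 = -14576 + j11160
|N| = √(500² + 62000²) ≈ 62002, ∠N ≈ 89.54°
|D| = √(14576² + 11160²) ≈ 18358, ∠D ≈ 142.56°
∠G = 89.54° − 142.56° = -53.02°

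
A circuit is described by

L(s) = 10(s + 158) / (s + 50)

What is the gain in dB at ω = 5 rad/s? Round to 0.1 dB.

30.0 dB

At s = jω = j5:
zero (s+158): 158 + j5 → |·| = √(158²+5²) = √24989 ≈ 158.08, ∠ = arctan(5/158) ≈ 1.81°
pole (s+50): 50 + j5 → |·| = √(50²+5²) = √2525 ≈ 50.249, ∠ = arctan(5/50) ≈ 5.71°
|L| = 10 · 158.08 / 50.249 ≈ 31.459
Gain = 20 log₁₀(31.459) ≈ 29.95 dB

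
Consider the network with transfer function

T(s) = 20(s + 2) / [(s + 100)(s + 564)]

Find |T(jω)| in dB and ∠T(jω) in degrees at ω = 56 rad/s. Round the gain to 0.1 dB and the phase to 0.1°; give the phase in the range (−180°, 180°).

-35.3 dB, 53.0°

At s = jω = j56:
zero (s+2): 2 + j56 → |·| = √(2²+56²) = √3140 ≈ 56.036, ∠ = arctan(56/2) ≈ 87.95°
pole (s+100): 100 + j56 → |·| = √(100²+56²) = √13136 ≈ 114.61, ∠ = arctan(56/100) ≈ 29.25°
pole (s+564): 564 + j56 → |·| = √(564²+56²) = √321232 ≈ 566.77, ∠ = arctan(56/564) ≈ 5.67°
|T| = 20 · 56.036 / 64958 ≈ 0.017253
Gain = 20 log₁₀(0.017253) ≈ -35.26 dB
∠T = 87.95° − 34.92° = 53.03°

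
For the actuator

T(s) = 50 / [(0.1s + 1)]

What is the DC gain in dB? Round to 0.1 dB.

T(0) = 50 · 1 / 1 = 50
20 log₁₀(50) ≈ 33.98 dB

34.0 dB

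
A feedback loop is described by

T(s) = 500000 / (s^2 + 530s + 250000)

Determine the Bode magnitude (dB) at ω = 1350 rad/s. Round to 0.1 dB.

-10.8 dB

At s = jω = j1350:
quadratic: (j1350)² + 530·j1350 + 250000 = -1572500 + j715500 → |·| ≈ 1.7276e+06, ∠ ≈ 155.53°
|T| = 500000 / 1.7276e+06 ≈ 0.28942
Gain = 20 log₁₀(0.28942) ≈ -10.77 dB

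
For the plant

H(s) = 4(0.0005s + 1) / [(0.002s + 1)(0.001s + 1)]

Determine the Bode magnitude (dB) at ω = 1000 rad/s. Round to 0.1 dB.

3.0 dB

At ω = 1000 rad/s:
zero (1 + j1000·0.0005) = 1 + j0.5 → |·| ≈ 1.118, ∠ ≈ 26.57°
pole (1 + j1000·0.002) = 1 + j2 → |·| ≈ 2.2361, ∠ ≈ 63.43°
pole (1 + j1000·0.001) = 1 + j1 → |·| ≈ 1.4142, ∠ ≈ 45.00°
|H| = 4 · 1.118 / (2.2361 · 1.4142) ≈ 1.4142
Gain = 20 log₁₀(1.4142) ≈ 3.01 dB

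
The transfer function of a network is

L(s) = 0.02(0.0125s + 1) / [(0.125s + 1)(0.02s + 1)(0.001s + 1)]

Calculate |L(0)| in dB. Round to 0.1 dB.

L(0) = 0.02 · 1 / 1 = 0.02
20 log₁₀(0.02) ≈ -33.98 dB

-34.0 dB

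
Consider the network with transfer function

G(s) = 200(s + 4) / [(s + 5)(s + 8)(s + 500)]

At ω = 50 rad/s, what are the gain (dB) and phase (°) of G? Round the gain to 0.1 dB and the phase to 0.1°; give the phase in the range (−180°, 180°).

-42.1 dB, -85.5°

At s = jω = j50:
zero (s+4): 4 + j50 → |·| = √(4²+50²) = √2516 ≈ 50.16, ∠ = arctan(50/4) ≈ 85.43°
pole (s+5): 5 + j50 → |·| = √(5²+50²) = √2525 ≈ 50.249, ∠ = arctan(50/5) ≈ 84.29°
pole (s+8): 8 + j50 → |·| = √(8²+50²) = √2564 ≈ 50.636, ∠ = arctan(50/8) ≈ 80.91°
pole (s+500): 500 + j50 → |·| = √(500²+50²) = √252500 ≈ 502.49, ∠ = arctan(50/500) ≈ 5.71°
|G| = 200 · 50.16 / 1.2785e+06 ≈ 0.0078467
Gain = 20 log₁₀(0.0078467) ≈ -42.11 dB
∠G = 85.43° − 170.91° = -85.48°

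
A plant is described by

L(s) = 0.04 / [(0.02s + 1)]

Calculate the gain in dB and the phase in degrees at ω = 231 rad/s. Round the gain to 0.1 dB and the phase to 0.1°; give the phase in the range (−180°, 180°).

-41.5 dB, -77.8°

At ω = 231 rad/s:
pole (1 + j231·0.02) = 1 + j4.62 → |·| ≈ 4.727, ∠ ≈ 77.79°
|L| = 0.04 · 1 / (4.727) ≈ 0.008462
Gain = 20 log₁₀(0.008462) ≈ -41.45 dB
∠L = (0°) − (77.79°) = -77.79°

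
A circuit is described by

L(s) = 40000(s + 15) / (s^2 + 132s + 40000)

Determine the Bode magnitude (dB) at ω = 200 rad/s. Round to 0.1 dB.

At s = jω = j200:
zero (s+15): 15 + j200 → |·| = √(15²+200²) = √40225 ≈ 200.56, ∠ = arctan(200/15) ≈ 85.71°
quadratic: (j200)² + 132·j200 + 40000 = 0 + j26400 → |·| ≈ 26400, ∠ ≈ 90.00°
|L| = 40000 · 200.56 / 26400 ≈ 303.88
Gain = 20 log₁₀(303.88) ≈ 49.65 dB

49.7 dB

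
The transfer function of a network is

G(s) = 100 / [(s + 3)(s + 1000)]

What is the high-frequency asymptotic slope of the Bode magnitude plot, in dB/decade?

Each pole contributes −20 dB/decade at high frequency; each zero contributes +20 dB/decade.
Net: 0 zero(s) − 2 pole(s) → -40 dB/decade.

-40 dB/decade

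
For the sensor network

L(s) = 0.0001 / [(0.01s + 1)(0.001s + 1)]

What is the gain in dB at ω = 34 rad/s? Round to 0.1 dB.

-80.5 dB

At ω = 34 rad/s:
pole (1 + j34·0.01) = 1 + j0.34 → |·| ≈ 1.0562, ∠ ≈ 18.78°
pole (1 + j34·0.001) = 1 + j0.034 → |·| ≈ 1.0006, ∠ ≈ 1.95°
|L| = 0.0001 · 1 / (1.0562 · 1.0006) ≈ 9.4622e-05
Gain = 20 log₁₀(9.4622e-05) ≈ -80.48 dB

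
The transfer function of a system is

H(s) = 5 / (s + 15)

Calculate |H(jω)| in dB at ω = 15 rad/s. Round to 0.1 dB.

-12.6 dB

At s = jω = j15:
pole (s+15): 15 + j15 → |·| = √(15²+15²) = √450 ≈ 21.213, ∠ = arctan(15/15) ≈ 45.00°
|H| = 5 / 21.213 ≈ 0.2357
Gain = 20 log₁₀(0.2357) ≈ -12.55 dB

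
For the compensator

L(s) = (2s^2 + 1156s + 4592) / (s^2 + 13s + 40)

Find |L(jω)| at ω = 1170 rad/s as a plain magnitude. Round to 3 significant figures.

Substitute s = j1170:
Numerator: 2(j1170)^2 + 1156(j1170) + 4592 = -2733208 + j1352520
Denominator: (j1170)^2 + 13(j1170) + 40 = -1368860 + j15210
|N| = √(2733208² + 1352520²) ≈ 3.0495e+06, ∠N ≈ 153.67°
|D| = √(1368860² + 15210²) ≈ 1.3689e+06, ∠D ≈ 179.36°
|L| = 3.0495e+06 / 1.3689e+06 ≈ 2.2277

2.23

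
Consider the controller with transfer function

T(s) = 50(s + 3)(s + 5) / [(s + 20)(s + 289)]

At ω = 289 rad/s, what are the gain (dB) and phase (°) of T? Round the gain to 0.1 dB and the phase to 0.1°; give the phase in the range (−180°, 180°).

At s = jω = j289:
zero (s+3): 3 + j289 → |·| = √(3²+289²) = √83530 ≈ 289.02, ∠ = arctan(289/3) ≈ 89.41°
zero (s+5): 5 + j289 → |·| = √(5²+289²) = √83546 ≈ 289.04, ∠ = arctan(289/5) ≈ 89.01°
pole (s+20): 20 + j289 → |·| = √(20²+289²) = √83921 ≈ 289.69, ∠ = arctan(289/20) ≈ 86.04°
pole (s+289): 289 + j289 → |·| = √(289²+289²) = √167042 ≈ 408.71, ∠ = arctan(289/289) ≈ 45.00°
|T| = 50 · 83538 / 1.184e+05 ≈ 35.278
Gain = 20 log₁₀(35.278) ≈ 30.95 dB
∠T = 178.42° − 131.04° = 47.38°

31.0 dB, 47.4°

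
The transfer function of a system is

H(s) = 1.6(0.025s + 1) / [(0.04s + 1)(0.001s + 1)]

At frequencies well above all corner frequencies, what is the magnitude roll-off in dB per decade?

Each pole contributes −20 dB/decade at high frequency; each zero contributes +20 dB/decade.
Net: 1 zero(s) − 2 pole(s) → -20 dB/decade.

-20 dB/decade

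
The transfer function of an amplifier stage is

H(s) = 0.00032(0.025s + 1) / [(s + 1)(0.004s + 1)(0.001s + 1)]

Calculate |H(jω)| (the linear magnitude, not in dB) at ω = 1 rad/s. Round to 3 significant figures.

0.000226

At ω = 1 rad/s:
zero (1 + j1·0.025) = 1 + j0.025 → |·| ≈ 1.0003, ∠ ≈ 1.43°
pole (1 + j1·1) = 1 + j1 → |·| ≈ 1.4142, ∠ ≈ 45.00°
pole (1 + j1·0.004) = 1 + j0.004 → |·| ≈ 1, ∠ ≈ 0.23°
pole (1 + j1·0.001) = 1 + j0.001 → |·| ≈ 1, ∠ ≈ 0.06°
|H| = 0.00032 · 1.0003 / (1.4142 · 1 · 1) ≈ 0.00022634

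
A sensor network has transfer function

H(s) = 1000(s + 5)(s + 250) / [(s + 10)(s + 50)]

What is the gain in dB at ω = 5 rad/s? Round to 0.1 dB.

70.0 dB

At s = jω = j5:
zero (s+5): 5 + j5 → |·| = √(5²+5²) = √50 ≈ 7.0711, ∠ = arctan(5/5) ≈ 45.00°
zero (s+250): 250 + j5 → |·| = √(250²+5²) = √62525 ≈ 250.05, ∠ = arctan(5/250) ≈ 1.15°
pole (s+10): 10 + j5 → |·| = √(10²+5²) = √125 ≈ 11.18, ∠ = arctan(5/10) ≈ 26.57°
pole (s+50): 50 + j5 → |·| = √(50²+5²) = √2525 ≈ 50.249, ∠ = arctan(5/50) ≈ 5.71°
|H| = 1000 · 1768.1 / 561.78 ≈ 3147.3
Gain = 20 log₁₀(3147.3) ≈ 69.96 dB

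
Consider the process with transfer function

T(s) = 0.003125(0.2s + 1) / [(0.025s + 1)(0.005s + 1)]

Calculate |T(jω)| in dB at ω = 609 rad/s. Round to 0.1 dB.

-42.2 dB

At ω = 609 rad/s:
zero (1 + j609·0.2) = 1 + j121.8 → |·| ≈ 121.8, ∠ ≈ 89.53°
pole (1 + j609·0.025) = 1 + j15.225 → |·| ≈ 15.258, ∠ ≈ 86.24°
pole (1 + j609·0.005) = 1 + j3.045 → |·| ≈ 3.205, ∠ ≈ 71.82°
|T| = 0.003125 · 121.8 / (15.258 · 3.205) ≈ 0.0077834
Gain = 20 log₁₀(0.0077834) ≈ -42.18 dB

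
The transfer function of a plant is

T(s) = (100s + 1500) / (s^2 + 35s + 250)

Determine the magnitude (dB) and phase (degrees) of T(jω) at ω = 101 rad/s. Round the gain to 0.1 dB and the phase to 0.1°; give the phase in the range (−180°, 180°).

Substitute s = j101:
Numerator: 100(j101) + 1500 = 1500 + j10100
Denominator: (j101)^2 + 35(j101) + 250 = -9951 + j3535
|N| = √(1500² + 10100²) ≈ 10211, ∠N ≈ 81.55°
|D| = √(9951² + 3535²) ≈ 10560, ∠D ≈ 160.44°
|T| = 10211 / 10560 ≈ 0.96695
Gain = 20 log₁₀(0.96695) ≈ -0.29 dB
∠T = 81.55° − 160.44° = -78.89°

-0.3 dB, -78.9°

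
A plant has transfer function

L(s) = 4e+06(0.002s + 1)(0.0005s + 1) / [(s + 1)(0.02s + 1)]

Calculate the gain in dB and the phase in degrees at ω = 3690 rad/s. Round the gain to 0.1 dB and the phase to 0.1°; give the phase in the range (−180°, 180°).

47.2 dB, -35.4°

At ω = 3690 rad/s:
zero (1 + j3690·0.002) = 1 + j7.38 → |·| ≈ 7.4474, ∠ ≈ 82.28°
zero (1 + j3690·0.0005) = 1 + j1.845 → |·| ≈ 2.0986, ∠ ≈ 61.54°
pole (1 + j3690·1) = 1 + j3690 → |·| ≈ 3690, ∠ ≈ 89.98°
pole (1 + j3690·0.02) = 1 + j73.8 → |·| ≈ 73.807, ∠ ≈ 89.22°
|L| = 4e+06 · 7.4474 · 2.0986 / (3690 · 73.807) ≈ 229.55
Gain = 20 log₁₀(229.55) ≈ 47.22 dB
∠L = (82.28° + 61.54°) − (89.98° + 89.22°) = -35.38°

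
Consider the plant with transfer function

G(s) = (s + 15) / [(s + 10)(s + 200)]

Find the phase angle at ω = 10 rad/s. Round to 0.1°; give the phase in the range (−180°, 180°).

At s = jω = j10:
zero (s+15): 15 + j10 → |·| = √(15²+10²) = √325 ≈ 18.028, ∠ = arctan(10/15) ≈ 33.69°
pole (s+10): 10 + j10 → |·| = √(10²+10²) = √200 ≈ 14.142, ∠ = arctan(10/10) ≈ 45.00°
pole (s+200): 200 + j10 → |·| = √(200²+10²) = √40100 ≈ 200.25, ∠ = arctan(10/200) ≈ 2.86°
∠G = 33.69° − 47.86° = -14.17°

-14.2°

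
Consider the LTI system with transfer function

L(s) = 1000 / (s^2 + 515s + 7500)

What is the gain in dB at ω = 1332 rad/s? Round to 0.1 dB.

Substitute s = j1332:
Numerator: 1000 = 1000 + j0
Denominator: (j1332)^2 + 515(j1332) + 7500 = -1766724 + j685980
|N| = √(1000² + 0²) ≈ 1000, ∠N ≈ 0.00°
|D| = √(1766724² + 685980²) ≈ 1.8952e+06, ∠D ≈ 158.78°
|L| = 1000 / 1.8952e+06 ≈ 0.00052765
Gain = 20 log₁₀(0.00052765) ≈ -65.55 dB

-65.6 dB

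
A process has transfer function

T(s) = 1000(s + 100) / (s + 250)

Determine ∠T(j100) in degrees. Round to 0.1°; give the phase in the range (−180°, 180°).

At s = jω = j100:
zero (s+100): 100 + j100 → |·| = √(100²+100²) = √20000 ≈ 141.42, ∠ = arctan(100/100) ≈ 45.00°
pole (s+250): 250 + j100 → |·| = √(250²+100²) = √72500 ≈ 269.26, ∠ = arctan(100/250) ≈ 21.80°
∠T = 45.00° − 21.80° = 23.20°

23.2°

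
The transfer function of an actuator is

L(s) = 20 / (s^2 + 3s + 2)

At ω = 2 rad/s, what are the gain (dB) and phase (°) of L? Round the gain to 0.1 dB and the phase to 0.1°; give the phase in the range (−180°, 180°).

Substitute s = j2:
Numerator: 20 = 20 + j0
Denominator: (j2)^2 + 3(j2) + 2 = -2 + j6
|N| = √(20² + 0²) ≈ 20, ∠N ≈ 0.00°
|D| = √(2² + 6²) ≈ 6.3246, ∠D ≈ 108.43°
|L| = 20 / 6.3246 ≈ 3.1623
Gain = 20 log₁₀(3.1623) ≈ 10.00 dB
∠L = 0.00° − 108.43° = -108.43°

10.0 dB, -108.4°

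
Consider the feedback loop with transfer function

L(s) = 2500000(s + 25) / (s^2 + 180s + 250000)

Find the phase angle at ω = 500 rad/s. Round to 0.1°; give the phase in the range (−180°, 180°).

At s = jω = j500:
zero (s+25): 25 + j500 → |·| = √(25²+500²) = √250625 ≈ 500.62, ∠ = arctan(500/25) ≈ 87.14°
quadratic: (j500)² + 180·j500 + 250000 = 0 + j90000 → |·| ≈ 90000, ∠ ≈ 90.00°
∠L = 87.14° − 90.00° = -2.86°

-2.9°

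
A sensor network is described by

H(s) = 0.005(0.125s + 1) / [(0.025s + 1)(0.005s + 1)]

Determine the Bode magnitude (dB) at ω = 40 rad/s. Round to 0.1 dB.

-35.1 dB

At ω = 40 rad/s:
zero (1 + j40·0.125) = 1 + j5 → |·| ≈ 5.099, ∠ ≈ 78.69°
pole (1 + j40·0.025) = 1 + j1 → |·| ≈ 1.4142, ∠ ≈ 45.00°
pole (1 + j40·0.005) = 1 + j0.2 → |·| ≈ 1.0198, ∠ ≈ 11.31°
|H| = 0.005 · 5.099 / (1.4142 · 1.0198) ≈ 0.017678
Gain = 20 log₁₀(0.017678) ≈ -35.05 dB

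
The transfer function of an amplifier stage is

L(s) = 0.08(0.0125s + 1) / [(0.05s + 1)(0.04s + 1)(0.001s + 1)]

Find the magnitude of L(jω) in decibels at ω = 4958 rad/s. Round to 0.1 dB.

-94.0 dB

At ω = 4958 rad/s:
zero (1 + j4958·0.0125) = 1 + j61.975 → |·| ≈ 61.983, ∠ ≈ 89.08°
pole (1 + j4958·0.05) = 1 + j247.9 → |·| ≈ 247.9, ∠ ≈ 89.77°
pole (1 + j4958·0.04) = 1 + j198.32 → |·| ≈ 198.32, ∠ ≈ 89.71°
pole (1 + j4958·0.001) = 1 + j4.958 → |·| ≈ 5.0578, ∠ ≈ 78.60°
|L| = 0.08 · 61.983 / (247.9 · 198.32 · 5.0578) ≈ 1.9942e-05
Gain = 20 log₁₀(1.9942e-05) ≈ -94.00 dB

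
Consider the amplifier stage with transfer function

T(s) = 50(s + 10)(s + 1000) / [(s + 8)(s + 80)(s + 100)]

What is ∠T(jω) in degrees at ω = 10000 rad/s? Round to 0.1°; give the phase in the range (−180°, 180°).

At s = jω = j10000:
zero (s+10): 10 + j10000 → |·| = √(10²+10000²) = √100000100 ≈ 10000, ∠ = arctan(10000/10) ≈ 89.94°
zero (s+1000): 1000 + j10000 → |·| = √(1000²+10000²) = √101000000 ≈ 10050, ∠ = arctan(10000/1000) ≈ 84.29°
pole (s+8): 8 + j10000 → |·| = √(8²+10000²) = √100000064 ≈ 10000, ∠ = arctan(10000/8) ≈ 89.95°
pole (s+80): 80 + j10000 → |·| = √(80²+10000²) = √100006400 ≈ 10000, ∠ = arctan(10000/80) ≈ 89.54°
pole (s+100): 100 + j10000 → |·| = √(100²+10000²) = √100010000 ≈ 10000, ∠ = arctan(10000/100) ≈ 89.43°
∠T = 174.23° − 268.92° = -94.69°

-94.7°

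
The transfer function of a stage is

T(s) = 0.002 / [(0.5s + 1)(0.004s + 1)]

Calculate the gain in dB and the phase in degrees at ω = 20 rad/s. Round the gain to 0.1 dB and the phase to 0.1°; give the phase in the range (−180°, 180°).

At ω = 20 rad/s:
pole (1 + j20·0.5) = 1 + j10 → |·| ≈ 10.05, ∠ ≈ 84.29°
pole (1 + j20·0.004) = 1 + j0.08 → |·| ≈ 1.0032, ∠ ≈ 4.57°
|T| = 0.002 · 1 / (10.05 · 1.0032) ≈ 0.00019837
Gain = 20 log₁₀(0.00019837) ≈ -74.05 dB
∠T = (0°) − (84.29° + 4.57°) = -88.86°

-74.1 dB, -88.9°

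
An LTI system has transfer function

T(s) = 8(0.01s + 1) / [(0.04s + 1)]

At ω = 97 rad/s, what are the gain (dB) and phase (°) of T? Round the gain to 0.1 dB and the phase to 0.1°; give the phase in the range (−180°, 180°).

8.9 dB, -31.4°

At ω = 97 rad/s:
zero (1 + j97·0.01) = 1 + j0.97 → |·| ≈ 1.3932, ∠ ≈ 44.13°
pole (1 + j97·0.04) = 1 + j3.88 → |·| ≈ 4.0068, ∠ ≈ 75.55°
|T| = 8 · 1.3932 / (4.0068) ≈ 2.7817
Gain = 20 log₁₀(2.7817) ≈ 8.89 dB
∠T = (44.13°) − (75.55°) = -31.42°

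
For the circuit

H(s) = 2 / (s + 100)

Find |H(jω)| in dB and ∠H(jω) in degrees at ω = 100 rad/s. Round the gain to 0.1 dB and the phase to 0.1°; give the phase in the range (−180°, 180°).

-37.0 dB, -45.0°

Substitute s = j100:
Numerator: 2 = 2 + j0
Denominator: (j100) + 100 = 100 + j100
|N| = √(2² + 0²) ≈ 2, ∠N ≈ 0.00°
|D| = √(100² + 100²) ≈ 141.42, ∠D ≈ 45.00°
|H| = 2 / 141.42 ≈ 0.014142
Gain = 20 log₁₀(0.014142) ≈ -36.99 dB
∠H = 0.00° − 45.00° = -45.00°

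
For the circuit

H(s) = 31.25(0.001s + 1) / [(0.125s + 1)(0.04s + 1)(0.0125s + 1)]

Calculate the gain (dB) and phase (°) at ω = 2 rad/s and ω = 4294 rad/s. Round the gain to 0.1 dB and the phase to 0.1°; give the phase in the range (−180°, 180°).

ω = 2: 29.6 dB, -19.9°; ω = 4294: -91.1 dB, 168.4°

At ω = 2 rad/s:
zero (1 + j2·0.001) = 1 + j0.002 → |·| ≈ 1, ∠ ≈ 0.11°
pole (1 + j2·0.125) = 1 + j0.25 → |·| ≈ 1.0308, ∠ ≈ 14.04°
pole (1 + j2·0.04) = 1 + j0.08 → |·| ≈ 1.0032, ∠ ≈ 4.57°
pole (1 + j2·0.0125) = 1 + j0.025 → |·| ≈ 1.0003, ∠ ≈ 1.43°
|H| = 31.25 · 1 / (1.0308 · 1.0032 · 1.0003) ≈ 30.21
Gain = 20 log₁₀(30.21) ≈ 29.60 dB
∠H = (0.11°) − (14.04° + 4.57° + 1.43°) = -19.93°

At ω = 4294 rad/s:
zero (1 + j4294·0.001) = 1 + j4.294 → |·| ≈ 4.4089, ∠ ≈ 76.89°
pole (1 + j4294·0.125) = 1 + j536.75 → |·| ≈ 536.75, ∠ ≈ 89.89°
pole (1 + j4294·0.04) = 1 + j171.76 → |·| ≈ 171.76, ∠ ≈ 89.67°
pole (1 + j4294·0.0125) = 1 + j53.675 → |·| ≈ 53.684, ∠ ≈ 88.93°
|H| = 31.25 · 4.4089 / (536.75 · 171.76 · 53.684) ≈ 2.7838e-05
Gain = 20 log₁₀(2.7838e-05) ≈ -91.11 dB
∠H = (76.89°) − (89.89° + 89.67° + 88.93°) = -191.60° ≡ 168.40° (principal value)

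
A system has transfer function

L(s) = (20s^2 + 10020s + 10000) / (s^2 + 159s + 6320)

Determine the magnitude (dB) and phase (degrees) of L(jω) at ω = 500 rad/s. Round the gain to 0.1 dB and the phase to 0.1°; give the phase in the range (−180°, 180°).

Substitute s = j500:
Numerator: 20(j500)^2 + 10020(j500) + 10000 = -4990000 + j5010000
Denominator: (j500)^2 + 159(j500) + 6320 = -243680 + j79500
|N| = √(4990000² + 5010000²) ≈ 7.0711e+06, ∠N ≈ 134.89°
|D| = √(243680² + 79500²) ≈ 2.5632e+05, ∠D ≈ 161.93°
|L| = 7.0711e+06 / 2.5632e+05 ≈ 27.587
Gain = 20 log₁₀(27.587) ≈ 28.81 dB
∠L = 134.89° − 161.93° = -27.04°

28.8 dB, -27.0°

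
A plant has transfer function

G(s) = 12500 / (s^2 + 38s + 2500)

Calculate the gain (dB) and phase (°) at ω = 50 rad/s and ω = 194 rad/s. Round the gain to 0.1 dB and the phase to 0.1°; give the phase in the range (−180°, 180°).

ω = 50: 16.4 dB, -90.0°; ω = 194: -9.2 dB, -168.2°

At s = jω = j50:
quadratic: (j50)² + 38·j50 + 2500 = 0 + j1900 → |·| ≈ 1900, ∠ ≈ 90.00°
|G| = 12500 / 1900 ≈ 6.5789
Gain = 20 log₁₀(6.5789) ≈ 16.36 dB
∠G = 0.00° − 90.00° = -90.00°

At s = jω = j194:
quadratic: (j194)² + 38·j194 + 2500 = -35136 + j7372 → |·| ≈ 35901, ∠ ≈ 168.15°
|G| = 12500 / 35901 ≈ 0.34818
Gain = 20 log₁₀(0.34818) ≈ -9.16 dB
∠G = 0.00° − 168.15° = -168.15°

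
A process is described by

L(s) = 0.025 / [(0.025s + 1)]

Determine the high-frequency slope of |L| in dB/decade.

-20 dB/decade

Each pole contributes −20 dB/decade at high frequency; each zero contributes +20 dB/decade.
Net: 0 zero(s) − 1 pole(s) → -20 dB/decade.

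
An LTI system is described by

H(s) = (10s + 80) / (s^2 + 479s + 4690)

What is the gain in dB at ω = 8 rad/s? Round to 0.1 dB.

-34.5 dB

Substitute s = j8:
Numerator: 10(j8) + 80 = 80 + j80
Denominator: (j8)^2 + 479(j8) + 4690 = 4626 + j3832
|N| = √(80² + 80²) ≈ 113.14, ∠N ≈ 45.00°
|D| = √(4626² + 3832²) ≈ 6007, ∠D ≈ 39.64°
|H| = 113.14 / 6007 ≈ 0.018835
Gain = 20 log₁₀(0.018835) ≈ -34.50 dB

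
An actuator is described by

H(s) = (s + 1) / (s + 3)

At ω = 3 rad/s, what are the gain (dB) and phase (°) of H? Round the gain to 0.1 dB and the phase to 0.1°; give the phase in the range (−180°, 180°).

-2.6 dB, 26.6°

Substitute s = j3:
Numerator: (j3) + 1 = 1 + j3
Denominator: (j3) + 3 = 3 + j3
|N| = √(1² + 3²) ≈ 3.1623, ∠N ≈ 71.57°
|D| = √(3² + 3²) ≈ 4.2426, ∠D ≈ 45.00°
|H| = 3.1623 / 4.2426 ≈ 0.74537
Gain = 20 log₁₀(0.74537) ≈ -2.55 dB
∠H = 71.57° − 45.00° = 26.57°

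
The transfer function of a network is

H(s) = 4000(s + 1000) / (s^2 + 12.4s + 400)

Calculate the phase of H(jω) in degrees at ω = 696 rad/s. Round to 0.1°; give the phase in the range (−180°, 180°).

At s = jω = j696:
zero (s+1000): 1000 + j696 → |·| = √(1000²+696²) = √1484416 ≈ 1218.4, ∠ = arctan(696/1000) ≈ 34.84°
quadratic: (j696)² + 12.4·j696 + 400 = -484016 + j8630.4 → |·| ≈ 4.8409e+05, ∠ ≈ 178.98°
∠H = 34.84° − 178.98° = -144.14°

-144.1°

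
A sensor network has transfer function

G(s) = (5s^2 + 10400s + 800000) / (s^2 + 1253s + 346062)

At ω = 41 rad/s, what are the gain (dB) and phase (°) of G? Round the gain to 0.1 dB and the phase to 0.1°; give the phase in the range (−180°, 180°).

Substitute s = j41:
Numerator: 5(j41)^2 + 10400(j41) + 800000 = 791595 + j426400
Denominator: (j41)^2 + 1253(j41) + 346062 = 344381 + j51373
|N| = √(791595² + 426400²) ≈ 8.9913e+05, ∠N ≈ 28.31°
|D| = √(344381² + 51373²) ≈ 3.4819e+05, ∠D ≈ 8.48°
|G| = 8.9913e+05 / 3.4819e+05 ≈ 2.5823
Gain = 20 log₁₀(2.5823) ≈ 8.24 dB
∠G = 28.31° − 8.48° = 19.83°

8.2 dB, 19.8°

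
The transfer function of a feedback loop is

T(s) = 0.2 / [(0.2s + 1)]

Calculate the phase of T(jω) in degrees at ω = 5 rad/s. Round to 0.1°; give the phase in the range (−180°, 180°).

-45.0°

At ω = 5 rad/s:
pole (1 + j5·0.2) = 1 + j1 → |·| ≈ 1.4142, ∠ ≈ 45.00°
∠T = (0°) − (45.00°) = -45.00°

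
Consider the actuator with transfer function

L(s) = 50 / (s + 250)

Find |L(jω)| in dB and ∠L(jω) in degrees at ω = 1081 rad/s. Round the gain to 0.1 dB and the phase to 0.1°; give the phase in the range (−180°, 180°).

Substitute s = j1081:
Numerator: 50 = 50 + j0
Denominator: (j1081) + 250 = 250 + j1081
|N| = √(50² + 0²) ≈ 50, ∠N ≈ 0.00°
|D| = √(250² + 1081²) ≈ 1109.5, ∠D ≈ 76.98°
|L| = 50 / 1109.5 ≈ 0.045065
Gain = 20 log₁₀(0.045065) ≈ -26.92 dB
∠L = 0.00° − 76.98° = -76.98°

-26.9 dB, -77.0°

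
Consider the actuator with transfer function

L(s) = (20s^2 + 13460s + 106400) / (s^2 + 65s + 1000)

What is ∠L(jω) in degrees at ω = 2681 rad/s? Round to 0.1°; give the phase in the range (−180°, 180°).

-12.7°

Substitute s = j2681:
Numerator: 20(j2681)^2 + 13460(j2681) + 106400 = -143648820 + j36086260
Denominator: (j2681)^2 + 65(j2681) + 1000 = -7186761 + j174265
|N| = √(143648820² + 36086260²) ≈ 1.4811e+08, ∠N ≈ 165.90°
|D| = √(7186761² + 174265²) ≈ 7.1889e+06, ∠D ≈ 178.61°
∠L = 165.90° − 178.61° = -12.71°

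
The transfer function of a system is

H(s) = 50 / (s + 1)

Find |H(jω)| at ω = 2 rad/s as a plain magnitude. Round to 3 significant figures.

Substitute s = j2:
Numerator: 50 = 50 + j0
Denominator: (j2) + 1 = 1 + j2
|N| = √(50² + 0²) ≈ 50, ∠N ≈ 0.00°
|D| = √(1² + 2²) ≈ 2.2361, ∠D ≈ 63.43°
|H| = 50 / 2.2361 ≈ 22.36

22.4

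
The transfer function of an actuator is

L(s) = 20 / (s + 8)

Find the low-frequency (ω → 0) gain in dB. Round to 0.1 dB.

L(0) = 20 / 8 = 2.5
20 log₁₀(2.5) ≈ 7.96 dB

8.0 dB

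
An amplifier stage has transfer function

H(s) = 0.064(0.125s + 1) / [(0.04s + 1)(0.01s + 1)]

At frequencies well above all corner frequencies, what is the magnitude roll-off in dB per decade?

Each pole contributes −20 dB/decade at high frequency; each zero contributes +20 dB/decade.
Net: 1 zero(s) − 2 pole(s) → -20 dB/decade.

-20 dB/decade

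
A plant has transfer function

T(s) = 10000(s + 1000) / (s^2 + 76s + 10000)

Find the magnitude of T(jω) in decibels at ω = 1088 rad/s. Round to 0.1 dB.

At s = jω = j1088:
zero (s+1000): 1000 + j1088 → |·| = √(1000²+1088²) = √2183744 ≈ 1477.7, ∠ = arctan(1088/1000) ≈ 47.41°
quadratic: (j1088)² + 76·j1088 + 10000 = -1173744 + j82688 → |·| ≈ 1.1767e+06, ∠ ≈ 175.97°
|T| = 10000 · 1477.7 / 1.1767e+06 ≈ 12.558
Gain = 20 log₁₀(12.558) ≈ 21.98 dB

22.0 dB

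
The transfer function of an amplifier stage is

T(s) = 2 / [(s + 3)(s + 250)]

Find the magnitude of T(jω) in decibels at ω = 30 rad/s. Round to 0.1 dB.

-71.6 dB

At s = jω = j30:
pole (s+3): 3 + j30 → |·| = √(3²+30²) = √909 ≈ 30.15, ∠ = arctan(30/3) ≈ 84.29°
pole (s+250): 250 + j30 → |·| = √(250²+30²) = √63400 ≈ 251.79, ∠ = arctan(30/250) ≈ 6.84°
|T| = 2 / 7591.5 ≈ 0.00026345
Gain = 20 log₁₀(0.00026345) ≈ -71.59 dB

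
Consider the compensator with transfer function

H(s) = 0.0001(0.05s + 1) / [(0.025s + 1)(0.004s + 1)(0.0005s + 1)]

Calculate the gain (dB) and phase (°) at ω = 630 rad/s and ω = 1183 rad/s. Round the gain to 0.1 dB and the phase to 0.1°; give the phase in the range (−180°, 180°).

ω = 630: -83.1 dB, -84.0°; ω = 1183: -89.0 dB, -107.7°

At ω = 630 rad/s:
zero (1 + j630·0.05) = 1 + j31.5 → |·| ≈ 31.516, ∠ ≈ 88.18°
pole (1 + j630·0.025) = 1 + j15.75 → |·| ≈ 15.782, ∠ ≈ 86.37°
pole (1 + j630·0.004) = 1 + j2.52 → |·| ≈ 2.7112, ∠ ≈ 68.36°
pole (1 + j630·0.0005) = 1 + j0.315 → |·| ≈ 1.0484, ∠ ≈ 17.48°
|H| = 0.0001 · 31.516 / (15.782 · 2.7112 · 1.0484) ≈ 7.0256e-05
Gain = 20 log₁₀(7.0256e-05) ≈ -83.07 dB
∠H = (88.18°) − (86.37° + 68.36° + 17.48°) = -84.03°

At ω = 1183 rad/s:
zero (1 + j1183·0.05) = 1 + j59.15 → |·| ≈ 59.158, ∠ ≈ 89.03°
pole (1 + j1183·0.025) = 1 + j29.575 → |·| ≈ 29.592, ∠ ≈ 88.06°
pole (1 + j1183·0.004) = 1 + j4.732 → |·| ≈ 4.8365, ∠ ≈ 78.07°
pole (1 + j1183·0.0005) = 1 + j0.5915 → |·| ≈ 1.1618, ∠ ≈ 30.60°
|H| = 0.0001 · 59.158 / (29.592 · 4.8365 · 1.1618) ≈ 3.5578e-05
Gain = 20 log₁₀(3.5578e-05) ≈ -88.98 dB
∠H = (89.03°) − (88.06° + 78.07° + 30.60°) = -107.70°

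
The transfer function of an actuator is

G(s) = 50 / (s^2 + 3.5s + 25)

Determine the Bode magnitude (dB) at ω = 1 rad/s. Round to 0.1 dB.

At s = jω = j1:
quadratic: (j1)² + 3.5·j1 + 25 = 24 + j3.5 → |·| ≈ 24.254, ∠ ≈ 8.30°
|G| = 50 / 24.254 ≈ 2.0615
Gain = 20 log₁₀(2.0615) ≈ 6.28 dB

6.3 dB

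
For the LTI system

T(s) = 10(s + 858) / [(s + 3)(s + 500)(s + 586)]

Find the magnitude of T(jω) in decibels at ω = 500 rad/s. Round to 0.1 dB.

At s = jω = j500:
zero (s+858): 858 + j500 → |·| = √(858²+500²) = √986164 ≈ 993.06, ∠ = arctan(500/858) ≈ 30.23°
pole (s+3): 3 + j500 → |·| = √(3²+500²) = √250009 ≈ 500.01, ∠ = arctan(500/3) ≈ 89.66°
pole (s+500): 500 + j500 → |·| = √(500²+500²) = √500000 ≈ 707.11, ∠ = arctan(500/500) ≈ 45.00°
pole (s+586): 586 + j500 → |·| = √(586²+500²) = √593396 ≈ 770.32, ∠ = arctan(500/586) ≈ 40.47°
|T| = 10 · 993.06 / 2.7236e+08 ≈ 3.6461e-05
Gain = 20 log₁₀(3.6461e-05) ≈ -88.76 dB

-88.8 dB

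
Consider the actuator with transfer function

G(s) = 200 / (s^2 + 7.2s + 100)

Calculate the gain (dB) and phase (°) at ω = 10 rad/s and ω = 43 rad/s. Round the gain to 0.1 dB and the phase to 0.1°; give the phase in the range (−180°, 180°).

At s = jω = j10:
quadratic: (j10)² + 7.2·j10 + 100 = 0 + j72 → |·| ≈ 72, ∠ ≈ 90.00°
|G| = 200 / 72 ≈ 2.7778
Gain = 20 log₁₀(2.7778) ≈ 8.87 dB
∠G = 0.00° − 90.00° = -90.00°

At s = jω = j43:
quadratic: (j43)² + 7.2·j43 + 100 = -1749 + j309.6 → |·| ≈ 1776.2, ∠ ≈ 169.96°
|G| = 200 / 1776.2 ≈ 0.1126
Gain = 20 log₁₀(0.1126) ≈ -18.97 dB
∠G = 0.00° − 169.96° = -169.96°

ω = 10: 8.9 dB, -90.0°; ω = 43: -19.0 dB, -170.0°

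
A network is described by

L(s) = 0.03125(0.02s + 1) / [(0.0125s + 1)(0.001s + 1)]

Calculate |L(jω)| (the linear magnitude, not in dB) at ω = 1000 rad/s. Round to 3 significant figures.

0.0353

At ω = 1000 rad/s:
zero (1 + j1000·0.02) = 1 + j20 → |·| ≈ 20.025, ∠ ≈ 87.14°
pole (1 + j1000·0.0125) = 1 + j12.5 → |·| ≈ 12.54, ∠ ≈ 85.43°
pole (1 + j1000·0.001) = 1 + j1 → |·| ≈ 1.4142, ∠ ≈ 45.00°
|L| = 0.03125 · 20.025 / (12.54 · 1.4142) ≈ 0.035287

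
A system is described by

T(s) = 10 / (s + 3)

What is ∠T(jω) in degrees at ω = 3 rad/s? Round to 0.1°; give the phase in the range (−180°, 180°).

Substitute s = j3:
Numerator: 10 = 10 + j0
Denominator: (j3) + 3 = 3 + j3
|N| = √(10² + 0²) ≈ 10, ∠N ≈ 0.00°
|D| = √(3² + 3²) ≈ 4.2426, ∠D ≈ 45.00°
∠T = 0.00° − 45.00° = -45.00°

-45.0°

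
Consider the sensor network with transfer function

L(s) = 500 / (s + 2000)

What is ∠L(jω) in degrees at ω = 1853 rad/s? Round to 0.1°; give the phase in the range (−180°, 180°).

Substitute s = j1853:
Numerator: 500 = 500 + j0
Denominator: (j1853) + 2000 = 2000 + j1853
|N| = √(500² + 0²) ≈ 500, ∠N ≈ 0.00°
|D| = √(2000² + 1853²) ≈ 2726.5, ∠D ≈ 42.82°
∠L = 0.00° − 42.82° = -42.82°

-42.8°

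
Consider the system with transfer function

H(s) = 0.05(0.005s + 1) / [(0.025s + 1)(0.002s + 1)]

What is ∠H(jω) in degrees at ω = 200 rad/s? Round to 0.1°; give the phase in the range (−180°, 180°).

-55.5°

At ω = 200 rad/s:
zero (1 + j200·0.005) = 1 + j1 → |·| ≈ 1.4142, ∠ ≈ 45.00°
pole (1 + j200·0.025) = 1 + j5 → |·| ≈ 5.099, ∠ ≈ 78.69°
pole (1 + j200·0.002) = 1 + j0.4 → |·| ≈ 1.077, ∠ ≈ 21.80°
∠H = (45.00°) − (78.69° + 21.80°) = -55.49°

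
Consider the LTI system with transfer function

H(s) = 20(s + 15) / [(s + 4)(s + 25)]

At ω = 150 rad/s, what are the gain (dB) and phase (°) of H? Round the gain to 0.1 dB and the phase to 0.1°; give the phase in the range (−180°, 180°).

At s = jω = j150:
zero (s+15): 15 + j150 → |·| = √(15²+150²) = √22725 ≈ 150.75, ∠ = arctan(150/15) ≈ 84.29°
pole (s+4): 4 + j150 → |·| = √(4²+150²) = √22516 ≈ 150.05, ∠ = arctan(150/4) ≈ 88.47°
pole (s+25): 25 + j150 → |·| = √(25²+150²) = √23125 ≈ 152.07, ∠ = arctan(150/25) ≈ 80.54°
|H| = 20 · 150.75 / 22818 ≈ 0.13213
Gain = 20 log₁₀(0.13213) ≈ -17.58 dB
∠H = 84.29° − 169.01° = -84.72°

-17.6 dB, -84.7°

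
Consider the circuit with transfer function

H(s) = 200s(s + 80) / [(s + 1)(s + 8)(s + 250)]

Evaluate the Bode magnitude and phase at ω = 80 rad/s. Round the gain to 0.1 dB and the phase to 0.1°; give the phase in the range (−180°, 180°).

0.6 dB, -56.3°

At s = jω = j80:
zero (s+80): 80 + j80 → |·| = √(80²+80²) = √12800 ≈ 113.14, ∠ = arctan(80/80) ≈ 45.00°
zero at origin: s = j80 → |·| = 80, ∠ = 90.00°
pole (s+1): 1 + j80 → |·| = √(1²+80²) = √6401 ≈ 80.006, ∠ = arctan(80/1) ≈ 89.28°
pole (s+8): 8 + j80 → |·| = √(8²+80²) = √6464 ≈ 80.399, ∠ = arctan(80/8) ≈ 84.29°
pole (s+250): 250 + j80 → |·| = √(250²+80²) = √68900 ≈ 262.49, ∠ = arctan(80/250) ≈ 17.74°
|H| = 200 · 9051.2 / 1.6884e+06 ≈ 1.0722
Gain = 20 log₁₀(1.0722) ≈ 0.61 dB
∠H = 135.00° − 191.31° = -56.31°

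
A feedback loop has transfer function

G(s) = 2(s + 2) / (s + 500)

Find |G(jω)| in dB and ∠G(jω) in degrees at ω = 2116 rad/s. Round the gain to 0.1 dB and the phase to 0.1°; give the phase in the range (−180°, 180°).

5.8 dB, 13.2°

At s = jω = j2116:
zero (s+2): 2 + j2116 → |·| = √(2²+2116²) = √4477460 ≈ 2116, ∠ = arctan(2116/2) ≈ 89.95°
pole (s+500): 500 + j2116 → |·| = √(500²+2116²) = √4727456 ≈ 2174.3, ∠ = arctan(2116/500) ≈ 76.71°
|G| = 2 · 2116 / 2174.3 ≈ 1.9464
Gain = 20 log₁₀(1.9464) ≈ 5.78 dB
∠G = 89.95° − 76.71° = 13.24°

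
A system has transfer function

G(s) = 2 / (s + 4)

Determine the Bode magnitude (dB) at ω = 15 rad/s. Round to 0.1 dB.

Substitute s = j15:
Numerator: 2 = 2 + j0
Denominator: (j15) + 4 = 4 + j15
|N| = √(2² + 0²) ≈ 2, ∠N ≈ 0.00°
|D| = √(4² + 15²) ≈ 15.524, ∠D ≈ 75.07°
|G| = 2 / 15.524 ≈ 0.12883
Gain = 20 log₁₀(0.12883) ≈ -17.80 dB

-17.8 dB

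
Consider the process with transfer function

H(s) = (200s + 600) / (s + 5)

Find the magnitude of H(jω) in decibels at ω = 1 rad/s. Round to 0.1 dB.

41.9 dB

Substitute s = j1:
Numerator: 200(j1) + 600 = 600 + j200
Denominator: (j1) + 5 = 5 + j1
|N| = √(600² + 200²) ≈ 632.46, ∠N ≈ 18.43°
|D| = √(5² + 1²) ≈ 5.099, ∠D ≈ 11.31°
|H| = 632.46 / 5.099 ≈ 124.04
Gain = 20 log₁₀(124.04) ≈ 41.87 dB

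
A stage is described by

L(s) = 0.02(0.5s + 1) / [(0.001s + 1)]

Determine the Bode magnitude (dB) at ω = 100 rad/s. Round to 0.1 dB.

At ω = 100 rad/s:
zero (1 + j100·0.5) = 1 + j50 → |·| ≈ 50.01, ∠ ≈ 88.85°
pole (1 + j100·0.001) = 1 + j0.1 → |·| ≈ 1.005, ∠ ≈ 5.71°
|L| = 0.02 · 50.01 / (1.005) ≈ 0.99522
Gain = 20 log₁₀(0.99522) ≈ -0.04 dB

-0.0 dB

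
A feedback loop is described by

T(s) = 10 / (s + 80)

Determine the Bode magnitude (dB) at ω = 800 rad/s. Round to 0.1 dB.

-38.1 dB

Substitute s = j800:
Numerator: 10 = 10 + j0
Denominator: (j800) + 80 = 80 + j800
|N| = √(10² + 0²) ≈ 10, ∠N ≈ 0.00°
|D| = √(80² + 800²) ≈ 803.99, ∠D ≈ 84.29°
|T| = 10 / 803.99 ≈ 0.012438
Gain = 20 log₁₀(0.012438) ≈ -38.10 dB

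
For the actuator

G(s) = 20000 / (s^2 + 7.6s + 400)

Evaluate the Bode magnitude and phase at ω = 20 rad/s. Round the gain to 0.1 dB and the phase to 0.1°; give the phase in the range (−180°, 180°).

42.4 dB, -90.0°

At s = jω = j20:
quadratic: (j20)² + 7.6·j20 + 400 = 0 + j152 → |·| ≈ 152, ∠ ≈ 90.00°
|G| = 20000 / 152 ≈ 131.58
Gain = 20 log₁₀(131.58) ≈ 42.38 dB
∠G = 0.00° − 90.00° = -90.00°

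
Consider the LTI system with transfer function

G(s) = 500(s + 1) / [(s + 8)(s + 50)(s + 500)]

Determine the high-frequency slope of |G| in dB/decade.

Each pole contributes −20 dB/decade at high frequency; each zero contributes +20 dB/decade.
Net: 1 zero(s) − 3 pole(s) → -40 dB/decade.

-40 dB/decade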